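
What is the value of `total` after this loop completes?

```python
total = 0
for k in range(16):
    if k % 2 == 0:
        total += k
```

Sum of even numbers 0 to 15
`total` takes the values: 0 → 2 → 6 → 12 → 20 → 30 → 42 → 56

Answer: 56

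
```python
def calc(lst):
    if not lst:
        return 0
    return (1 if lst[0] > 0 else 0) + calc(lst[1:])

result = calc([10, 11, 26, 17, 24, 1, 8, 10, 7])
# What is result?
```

Count of positive elements in [10, 11, 26, 17, 24, 1, 8, 10, 7] = 9

Answer: 9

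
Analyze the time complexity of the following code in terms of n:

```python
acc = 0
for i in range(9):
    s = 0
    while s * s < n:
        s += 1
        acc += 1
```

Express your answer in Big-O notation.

Each loop level contributes: 1 × √n. Multiplying the contributions gives O(√n).

Answer: O(√n)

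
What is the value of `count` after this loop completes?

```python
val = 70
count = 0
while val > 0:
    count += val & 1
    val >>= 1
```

Count set bits in 70 (binary: 0b1000110)
`count` takes the values: 0 → 1 → 2 → 3

Answer: 3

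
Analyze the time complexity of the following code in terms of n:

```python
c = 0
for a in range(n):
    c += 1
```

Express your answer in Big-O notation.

Each loop level contributes: n. Multiplying the contributions gives O(n).

Answer: O(n)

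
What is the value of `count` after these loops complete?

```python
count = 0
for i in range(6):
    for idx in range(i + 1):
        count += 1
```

Triangle: 1 + 2 + ... + 6
`count` takes the values: 0 → 1 → 2 → 3 → 4 → 5 → 6 → 7 → 8 → 9 → 10 → 11 → 12 → 13 → 14 → 15 → 16 → 17 → 18 → 19 → 20 → 21

Answer: 21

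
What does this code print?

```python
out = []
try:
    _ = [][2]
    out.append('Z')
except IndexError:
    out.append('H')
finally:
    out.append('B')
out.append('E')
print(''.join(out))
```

Execution trace: 'H' (except IndexError) → 'B' (finally) → 'E' (after the try/except). Output: HBE

Answer: HBE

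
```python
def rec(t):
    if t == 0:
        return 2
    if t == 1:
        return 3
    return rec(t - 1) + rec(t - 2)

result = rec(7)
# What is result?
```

Build up from base cases: rec(0)=2, rec(1)=3, rec(2)=5, rec(3)=8, rec(4)=13, rec(5)=21, rec(6)=34, ..., rec(7)=55

Answer: 55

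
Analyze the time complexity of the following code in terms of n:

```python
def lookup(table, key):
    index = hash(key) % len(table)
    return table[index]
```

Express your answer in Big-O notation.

This is Hash table lookup (average case). Time complexity: O(1).

Answer: O(1)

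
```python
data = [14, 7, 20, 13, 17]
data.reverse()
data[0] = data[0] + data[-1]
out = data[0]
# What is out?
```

Trace:
`data = [14, 7, 20, 13, 17]` → data = [14, 7, 20, 13, 17]
`data.reverse()` → data = [17, 13, 20, 7, 14]
`data[0] = data[0] + data[-1]` → data = [31, 13, 20, 7, 14]
`out = data[0]` → out = 31
So out = 31

Answer: 31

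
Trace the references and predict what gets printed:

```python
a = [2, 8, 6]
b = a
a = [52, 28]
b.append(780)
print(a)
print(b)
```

Key concept: rebinding vs mutation: a is rebound to a new list, b still points at the original.
Step by step:
`a = [2, 8, 6]` → a = [2, 8, 6]
`b = a` → b = [2, 8, 6] (same object as a)
`a = [52, 28]` → a = [52, 28]
`b.append(780)` → b = [2, 8, 6, 780]
`print(a)` → prints [52, 28]
`print(b)` → prints [2, 8, 6, 780]

Answer:
[52, 28]
[2, 8, 6, 780]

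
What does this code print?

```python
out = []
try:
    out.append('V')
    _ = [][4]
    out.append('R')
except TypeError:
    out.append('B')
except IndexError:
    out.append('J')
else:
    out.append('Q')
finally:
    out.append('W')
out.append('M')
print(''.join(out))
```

Execution trace: 'V' (try body) → 'J' (except IndexError) → 'W' (finally) → 'M' (after the try/except). Output: VJWM

Answer: VJWM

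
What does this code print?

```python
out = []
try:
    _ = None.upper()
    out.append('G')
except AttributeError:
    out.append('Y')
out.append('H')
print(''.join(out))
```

Execution trace: 'Y' (except AttributeError) → 'H' (after the try/except). Output: YH

Answer: YH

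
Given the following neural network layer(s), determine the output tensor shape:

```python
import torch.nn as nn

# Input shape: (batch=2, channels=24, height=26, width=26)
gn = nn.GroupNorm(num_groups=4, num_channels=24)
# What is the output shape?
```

Input: (2, 24, 26, 26) -> Output: (2, 24, 26, 26)

Answer: (2, 24, 26, 26)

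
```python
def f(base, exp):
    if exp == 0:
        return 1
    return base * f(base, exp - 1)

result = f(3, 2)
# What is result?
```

f(3, 2) = 3 * 3 = 9

Answer: 9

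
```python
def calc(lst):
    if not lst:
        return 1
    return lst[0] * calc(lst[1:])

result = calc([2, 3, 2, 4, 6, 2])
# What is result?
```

Product over [2, 3, 2, 4, 6, 2] = 2 * 3 * 2 * 4 * 6 * 2 = 576

Answer: 576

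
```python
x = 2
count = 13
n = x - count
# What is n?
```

Trace:
`x = 2` → x = 2
`count = 13` → count = 13
`n = x - count` → n = -11
So n = -11

Answer: -11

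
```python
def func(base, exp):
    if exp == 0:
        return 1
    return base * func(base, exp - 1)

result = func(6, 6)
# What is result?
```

func(6, 6) = 6 * 6 * 6 * 6 * 6 * 6 = 46656

Answer: 46656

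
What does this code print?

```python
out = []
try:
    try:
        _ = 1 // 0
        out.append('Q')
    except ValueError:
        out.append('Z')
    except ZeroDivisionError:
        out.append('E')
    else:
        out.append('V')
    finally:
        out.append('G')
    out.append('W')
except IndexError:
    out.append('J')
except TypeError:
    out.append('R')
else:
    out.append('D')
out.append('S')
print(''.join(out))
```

Execution trace: 'E' (inner except ZeroDivisionError) → 'G' (inner finally) → 'W' (try body, no exception) → 'D' (else) → 'S' (after the try/except). Output: EGWDS

Answer: EGWDS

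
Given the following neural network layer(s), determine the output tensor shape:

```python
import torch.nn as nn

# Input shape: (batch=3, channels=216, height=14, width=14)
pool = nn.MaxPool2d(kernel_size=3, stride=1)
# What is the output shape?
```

Input: (3, 216, 14, 14) -> Output: (3, 216, 12, 12)

Answer: (3, 216, 12, 12)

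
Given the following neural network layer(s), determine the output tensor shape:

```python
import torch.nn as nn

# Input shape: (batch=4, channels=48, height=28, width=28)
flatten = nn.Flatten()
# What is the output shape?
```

Input: (4, 48, 28, 28) -> Output: (4, 37632)

Answer: (4, 37632)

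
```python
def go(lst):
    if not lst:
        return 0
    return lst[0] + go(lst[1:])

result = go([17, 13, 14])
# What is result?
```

17 + 13 + 14 + 0 = 44

Answer: 44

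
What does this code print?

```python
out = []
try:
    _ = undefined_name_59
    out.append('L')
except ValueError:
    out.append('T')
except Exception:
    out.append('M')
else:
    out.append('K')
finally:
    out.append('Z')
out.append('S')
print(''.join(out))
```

Execution trace: 'M' (except Exception) → 'Z' (finally) → 'S' (after the try/except). Output: MZS

Answer: MZS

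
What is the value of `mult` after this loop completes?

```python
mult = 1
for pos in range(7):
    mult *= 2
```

2^7 = 128
`mult` takes the values: 1 → 2 → 4 → 8 → 16 → 32 → 64 → 128

Answer: 128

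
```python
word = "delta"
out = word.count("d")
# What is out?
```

Trace:
`word = "delta"` → word = 'delta'
`out = word.count("d")` → out = 1
So out = 1

Answer: 1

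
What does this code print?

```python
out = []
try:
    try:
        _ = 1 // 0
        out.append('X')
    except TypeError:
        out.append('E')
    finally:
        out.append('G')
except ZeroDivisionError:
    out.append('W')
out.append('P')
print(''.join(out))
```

Execution trace: 'G' (inner finally) → 'W' (outer except ZeroDivisionError) → 'P' (after the try/except). Output: GWP

Answer: GWP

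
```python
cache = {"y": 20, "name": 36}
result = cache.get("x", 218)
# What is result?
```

Trace:
`cache = {"y": 20, "name": 36}` → cache = {'y': 20, 'name': 36}
`result = cache.get("x", 218)` → result = 218
So result = 218

Answer: 218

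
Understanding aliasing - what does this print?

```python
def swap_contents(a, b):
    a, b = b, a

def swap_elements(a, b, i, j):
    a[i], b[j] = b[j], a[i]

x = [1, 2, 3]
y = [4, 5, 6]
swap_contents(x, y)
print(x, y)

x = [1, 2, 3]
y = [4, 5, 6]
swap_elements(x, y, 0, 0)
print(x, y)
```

Key concept: parameter rebinding vs mutation.
Step by step:
`x = [1, 2, 3]` → x = [1, 2, 3]
`y = [4, 5, 6]` → y = [4, 5, 6]
`swap_contents(x, y)` → no visible change to tracked variables
`print(x, y)` → prints [1, 2, 3] [4, 5, 6]
`x = [1, 2, 3]` → x = [1, 2, 3]
`y = [4, 5, 6]` → y = [4, 5, 6]
`swap_elements(x, y, 0, 0)` → x = [4, 2, 3]; y = [1, 5, 6]
`print(x, y)` → prints [4, 2, 3] [1, 5, 6]

Answer:
[1, 2, 3] [4, 5, 6]
[4, 2, 3] [1, 5, 6]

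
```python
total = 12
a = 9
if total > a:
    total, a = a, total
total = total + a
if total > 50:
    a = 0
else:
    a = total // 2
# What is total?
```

Trace:
`total = 12` → total = 12
`a = 9` → a = 9
`if total > a: ...` → total > a is True → total = 9; a = 12
`total = total + a` → total = 21
`if total > 50: ...` → total > 50 is False, take else branch → a = 10
So total = 21

Answer: 21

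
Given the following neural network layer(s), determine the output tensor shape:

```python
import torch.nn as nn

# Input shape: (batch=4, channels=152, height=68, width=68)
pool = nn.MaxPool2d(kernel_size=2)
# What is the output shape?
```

Input: (4, 152, 68, 68) -> Output: (4, 152, 34, 34)

Answer: (4, 152, 34, 34)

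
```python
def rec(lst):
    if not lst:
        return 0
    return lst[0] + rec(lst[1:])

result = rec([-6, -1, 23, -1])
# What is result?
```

(-6) + (-1) + 23 + (-1) + 0 = 15

Answer: 15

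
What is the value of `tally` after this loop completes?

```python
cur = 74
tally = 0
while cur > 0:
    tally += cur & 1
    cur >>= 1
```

Count set bits in 74 (binary: 0b1001010)
`tally` takes the values: 0 → 1 → 2 → 3

Answer: 3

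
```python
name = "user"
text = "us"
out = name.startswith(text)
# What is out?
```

Trace:
`name = "user"` → name = 'user'
`text = "us"` → text = 'us'
`out = name.startswith(text)` → out = True
So out = True

Answer: True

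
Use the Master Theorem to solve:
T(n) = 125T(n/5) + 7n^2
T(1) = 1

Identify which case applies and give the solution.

a=125, b=5, f(n)=7n^2. log_5(125) = 3. Since c=2 < 3, Case 1 applies: T(n) = Θ(n^log_b(a)) = O(n^3).

Answer: O(n^3) - Case 1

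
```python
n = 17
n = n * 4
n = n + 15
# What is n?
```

Trace:
`n = 17` → n = 17
`n = n * 4` → n = 68
`n = n + 15` → n = 83
So n = 83

Answer: 83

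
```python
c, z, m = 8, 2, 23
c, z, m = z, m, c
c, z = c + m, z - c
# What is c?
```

Trace:
`c, z, m = 8, 2, 23` → c = 8; z = 2; m = 23
`c, z, m = z, m, c` → c = 2; z = 23; m = 8
`c, z = c + m, z - c` → c = 10; z = 21
So c = 10

Answer: 10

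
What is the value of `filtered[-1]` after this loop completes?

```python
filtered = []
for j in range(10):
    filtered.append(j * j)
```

Last element of squares 0 to 9
`filtered` takes the values: [] → [0] → [0, 1] → [0, 1, 4] → [0, 1, 4, 9] → [0, 1, 4, 9, 16] → [0, 1, 4, 9, 16, 25] → [0, 1, 4, 9, 16, 25, 36] → [0, 1, 4, 9, 16, 25, 36, 49] → [0, 1, 4, 9, 16, 25, 36, 49, 64] → [0, 1, 4, 9, 16, 25, 36, 49, 64, 81]
So `filtered[-1]` = 81

Answer: 81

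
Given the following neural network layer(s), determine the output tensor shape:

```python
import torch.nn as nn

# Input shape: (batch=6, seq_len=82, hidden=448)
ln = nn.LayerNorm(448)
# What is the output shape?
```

Input: (6, 82, 448) -> Output: (6, 82, 448)

Answer: (6, 82, 448)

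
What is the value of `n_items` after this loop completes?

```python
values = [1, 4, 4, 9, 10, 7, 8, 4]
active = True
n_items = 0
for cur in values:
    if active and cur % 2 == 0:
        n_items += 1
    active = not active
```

Count even values at even positions
`n_items` takes the values: 0 → 1 → 2 → 3

Answer: 3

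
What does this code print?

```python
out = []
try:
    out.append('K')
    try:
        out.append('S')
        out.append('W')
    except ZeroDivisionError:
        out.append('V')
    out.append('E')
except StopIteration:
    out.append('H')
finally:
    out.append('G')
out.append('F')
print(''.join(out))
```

Execution trace: 'K' (try body) → 'S' (inner try body) → 'W' (inner try body, no exception) → 'E' (try body, no exception) → 'G' (finally) → 'F' (after the try/except). Output: KSWEGF

Answer: KSWEGF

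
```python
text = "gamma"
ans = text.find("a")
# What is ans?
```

Trace:
`text = "gamma"` → text = 'gamma'
`ans = text.find("a")` → ans = 1
So ans = 1

Answer: 1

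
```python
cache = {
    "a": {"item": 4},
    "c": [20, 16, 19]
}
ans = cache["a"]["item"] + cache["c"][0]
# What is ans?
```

Trace:
`cache = { ...` → cache = {'a': {'item': 4}, 'c': [20, 16, 19]}
`ans = cache["a"]["item"] + cache["c"][0]` → ans = 24
So ans = 24

Answer: 24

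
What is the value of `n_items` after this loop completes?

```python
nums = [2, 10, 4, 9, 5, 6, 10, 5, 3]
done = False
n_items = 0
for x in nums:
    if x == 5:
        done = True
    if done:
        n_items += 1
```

Count elements after first 5 in [2, 10, 4, 9, 5, 6, 10, 5, 3]
`n_items` takes the values: 0 → 1 → 2 → 3 → 4 → 5

Answer: 5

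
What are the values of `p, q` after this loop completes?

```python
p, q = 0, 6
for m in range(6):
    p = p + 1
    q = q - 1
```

p goes 0→6, q goes 6→0
`p, q` takes the values: (0, 6) → (1, 6) → (1, 5) → (2, 5) → (2, 4) → (3, 4) → (3, 3) → (4, 3) → (4, 2) → (5, 2) → (5, 1) → (6, 1) → (6, 0)

Answer: 6, 0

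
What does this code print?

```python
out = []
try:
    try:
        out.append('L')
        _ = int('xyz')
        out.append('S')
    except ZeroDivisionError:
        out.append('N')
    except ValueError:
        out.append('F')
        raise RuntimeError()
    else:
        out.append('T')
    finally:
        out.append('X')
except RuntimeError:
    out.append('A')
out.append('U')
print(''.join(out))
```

Execution trace: 'L' (try body) → 'F' (except ValueError) → 'X' (finally) → 'A' (outer except RuntimeError) → 'U' (after the try/except). Output: LFXAU

Answer: LFXAU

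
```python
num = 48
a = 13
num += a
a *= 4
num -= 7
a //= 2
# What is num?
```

Trace:
`num = 48` → num = 48
`a = 13` → a = 13
`num += a` → num = 61
`a *= 4` → a = 52
`num -= 7` → num = 54
`a //= 2` → a = 26
So num = 54

Answer: 54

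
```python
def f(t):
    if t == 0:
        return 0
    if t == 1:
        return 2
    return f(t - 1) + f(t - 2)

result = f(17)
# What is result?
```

Build up from base cases: f(0)=0, f(1)=2, f(2)=2, f(3)=4, f(4)=6, f(5)=10, f(6)=16, ..., f(17)=3194

Answer: 3194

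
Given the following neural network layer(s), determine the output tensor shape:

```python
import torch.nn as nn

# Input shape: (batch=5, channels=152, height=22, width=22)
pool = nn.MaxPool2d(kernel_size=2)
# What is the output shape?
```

Input: (5, 152, 22, 22) -> Output: (5, 152, 11, 11)

Answer: (5, 152, 11, 11)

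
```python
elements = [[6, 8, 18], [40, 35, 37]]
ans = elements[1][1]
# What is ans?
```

Trace:
`elements = [[6, 8, 18], [40, 35, 37]]` → elements = [[6, 8, 18], [40, 35, 37]]
`ans = elements[1][1]` → ans = 35
So ans = 35

Answer: 35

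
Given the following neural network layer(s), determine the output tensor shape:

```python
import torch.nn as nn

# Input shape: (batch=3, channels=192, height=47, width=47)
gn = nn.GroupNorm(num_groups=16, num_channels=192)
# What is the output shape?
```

Input: (3, 192, 47, 47) -> Output: (3, 192, 47, 47)

Answer: (3, 192, 47, 47)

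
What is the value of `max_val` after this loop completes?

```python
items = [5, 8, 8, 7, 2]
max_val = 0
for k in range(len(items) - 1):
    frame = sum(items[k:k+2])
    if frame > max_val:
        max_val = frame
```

Max sum of 2-element window in [5, 8, 8, 7, 2]
`max_val` takes the values: 0 → 13 → 16

Answer: 16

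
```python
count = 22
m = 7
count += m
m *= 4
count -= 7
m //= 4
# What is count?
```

Trace:
`count = 22` → count = 22
`m = 7` → m = 7
`count += m` → count = 29
`m *= 4` → m = 28
`count -= 7` → count = 22
`m //= 4` → m = 7
So count = 22

Answer: 22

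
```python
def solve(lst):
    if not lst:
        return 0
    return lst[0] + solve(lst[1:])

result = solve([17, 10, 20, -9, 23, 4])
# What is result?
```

17 + 10 + 20 + (-9) + 23 + 4 + 0 = 65

Answer: 65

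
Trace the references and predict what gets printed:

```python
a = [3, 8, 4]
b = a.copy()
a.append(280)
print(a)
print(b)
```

Key concept: list.copy() creates independent copy.
Step by step:
`a = [3, 8, 4]` → a = [3, 8, 4]
`b = a.copy()` → b = [3, 8, 4]
`a.append(280)` → a = [3, 8, 4, 280]
`print(a)` → prints [3, 8, 4, 280]
`print(b)` → prints [3, 8, 4]

Answer:
[3, 8, 4, 280]
[3, 8, 4]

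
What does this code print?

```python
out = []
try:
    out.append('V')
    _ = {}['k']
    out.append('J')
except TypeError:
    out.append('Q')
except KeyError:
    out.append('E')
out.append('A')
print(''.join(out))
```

Execution trace: 'V' (try body) → 'E' (except KeyError) → 'A' (after the try/except). Output: VEA

Answer: VEA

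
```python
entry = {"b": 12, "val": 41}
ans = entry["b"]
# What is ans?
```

Trace:
`entry = {"b": 12, "val": 41}` → entry = {'b': 12, 'val': 41}
`ans = entry["b"]` → ans = 12
So ans = 12

Answer: 12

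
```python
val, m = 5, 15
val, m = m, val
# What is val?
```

Trace:
`val, m = 5, 15` → val = 5; m = 15
`val, m = m, val` → val = 15; m = 5
So val = 15

Answer: 15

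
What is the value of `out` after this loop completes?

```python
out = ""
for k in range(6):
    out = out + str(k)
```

Concatenate digits 0 to 5
`out` takes the values: "" → "0" → "01" → "012" → "0123" → "01234" → "012345"

Answer: "012345"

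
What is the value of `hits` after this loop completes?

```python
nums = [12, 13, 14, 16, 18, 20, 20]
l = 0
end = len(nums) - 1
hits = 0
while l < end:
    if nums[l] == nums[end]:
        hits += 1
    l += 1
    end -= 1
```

Count matching pairs from ends
`hits` takes the values: 0

Answer: 0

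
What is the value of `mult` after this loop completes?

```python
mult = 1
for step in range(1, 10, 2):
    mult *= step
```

Product of 1, 3, 5, ... up to 9
`mult` takes the values: 1 → 3 → 15 → 105 → 945

Answer: 945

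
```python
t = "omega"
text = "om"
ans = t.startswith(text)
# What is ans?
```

Trace:
`t = "omega"` → t = 'omega'
`text = "om"` → text = 'om'
`ans = t.startswith(text)` → ans = True
So ans = True

Answer: True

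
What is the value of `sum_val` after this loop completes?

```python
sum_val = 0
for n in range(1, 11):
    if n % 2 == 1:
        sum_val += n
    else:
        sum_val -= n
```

Add odd, subtract even
`sum_val` takes the values: 0 → 1 → -1 → 2 → -2 → 3 → -3 → 4 → -4 → 5 → -5

Answer: -5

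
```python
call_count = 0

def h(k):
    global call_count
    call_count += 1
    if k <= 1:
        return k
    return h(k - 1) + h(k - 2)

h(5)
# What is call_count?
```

Calls(k) = 1 + Calls(k-1) + Calls(k-2); Calls(0)=Calls(1)=1. For k=5 this gives 15.

Answer: 15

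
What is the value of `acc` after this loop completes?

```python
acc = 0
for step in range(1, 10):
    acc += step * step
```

Sum of squares 1² to 9² = 285
`acc` takes the values: 0 → 1 → 5 → 14 → 30 → 55 → 91 → 140 → 204 → 285

Answer: 285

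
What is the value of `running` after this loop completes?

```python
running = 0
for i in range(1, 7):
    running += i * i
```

Sum of squares 1² to 6² = 91
`running` takes the values: 0 → 1 → 5 → 14 → 30 → 55 → 91

Answer: 91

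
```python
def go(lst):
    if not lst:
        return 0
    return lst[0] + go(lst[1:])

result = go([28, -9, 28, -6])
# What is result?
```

28 + (-9) + 28 + (-6) + 0 = 41

Answer: 41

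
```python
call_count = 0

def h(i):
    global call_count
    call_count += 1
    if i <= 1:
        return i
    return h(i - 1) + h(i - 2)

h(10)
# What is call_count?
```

Calls(i) = 1 + Calls(i-1) + Calls(i-2); Calls(0)=Calls(1)=1. For i=10 this gives 177.

Answer: 177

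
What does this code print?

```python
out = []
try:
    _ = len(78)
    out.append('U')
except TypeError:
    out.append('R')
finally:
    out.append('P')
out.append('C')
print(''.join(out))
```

Execution trace: 'R' (except TypeError) → 'P' (finally) → 'C' (after the try/except). Output: RPC

Answer: RPC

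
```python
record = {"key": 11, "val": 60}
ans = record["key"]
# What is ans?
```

Trace:
`record = {"key": 11, "val": 60}` → record = {'key': 11, 'val': 60}
`ans = record["key"]` → ans = 11
So ans = 11

Answer: 11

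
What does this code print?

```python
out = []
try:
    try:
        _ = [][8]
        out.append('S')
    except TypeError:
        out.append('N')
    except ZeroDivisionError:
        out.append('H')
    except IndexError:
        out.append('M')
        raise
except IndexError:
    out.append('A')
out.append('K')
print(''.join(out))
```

Execution trace: 'M' (except IndexError) → 'A' (outer except IndexError) → 'K' (after the try/except). Output: MAK

Answer: MAK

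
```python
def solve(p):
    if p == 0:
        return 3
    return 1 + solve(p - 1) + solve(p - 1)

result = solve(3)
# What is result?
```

solve(p) = 1 + 2·solve(p-1), solve(0)=3. Closed form: (3+1)·2^3 - 1 = 31.

Answer: 31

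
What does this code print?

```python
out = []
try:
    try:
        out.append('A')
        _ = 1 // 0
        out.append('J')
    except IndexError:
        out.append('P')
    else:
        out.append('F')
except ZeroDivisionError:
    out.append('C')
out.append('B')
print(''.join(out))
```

Execution trace: 'A' (inner try body) → 'C' (outer except ZeroDivisionError) → 'B' (after the try/except). Output: ACB

Answer: ACB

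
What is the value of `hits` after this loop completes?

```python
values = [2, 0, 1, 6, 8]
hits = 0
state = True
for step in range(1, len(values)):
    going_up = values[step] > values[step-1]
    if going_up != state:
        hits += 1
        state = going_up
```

Count direction changes in [2, 0, 1, 6, 8]
`hits` takes the values: 0 → 1 → 2

Answer: 2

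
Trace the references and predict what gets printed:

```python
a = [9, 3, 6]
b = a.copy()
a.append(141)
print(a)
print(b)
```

Key concept: list.copy() creates independent copy.
Step by step:
`a = [9, 3, 6]` → a = [9, 3, 6]
`b = a.copy()` → b = [9, 3, 6]
`a.append(141)` → a = [9, 3, 6, 141]
`print(a)` → prints [9, 3, 6, 141]
`print(b)` → prints [9, 3, 6]

Answer:
[9, 3, 6, 141]
[9, 3, 6]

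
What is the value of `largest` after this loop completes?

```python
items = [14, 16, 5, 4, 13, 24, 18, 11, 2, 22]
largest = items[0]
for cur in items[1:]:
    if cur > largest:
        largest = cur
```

Maximum of [14, 16, 5, 4, 13, 24, 18, 11, 2, 22]
`largest` takes the values: 14 → 16 → 24

Answer: 24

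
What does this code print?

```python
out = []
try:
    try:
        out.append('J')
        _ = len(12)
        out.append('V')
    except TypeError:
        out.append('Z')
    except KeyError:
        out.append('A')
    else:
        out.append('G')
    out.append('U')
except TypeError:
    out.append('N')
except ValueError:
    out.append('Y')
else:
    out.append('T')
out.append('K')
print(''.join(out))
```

Execution trace: 'J' (inner try body) → 'Z' (inner except TypeError) → 'U' (try body, no exception) → 'T' (else) → 'K' (after the try/except). Output: JZUTK

Answer: JZUTK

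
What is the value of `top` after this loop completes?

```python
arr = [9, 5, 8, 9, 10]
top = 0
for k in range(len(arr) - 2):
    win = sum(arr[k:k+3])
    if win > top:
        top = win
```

Max sum of 3-element window in [9, 5, 8, 9, 10]
`top` takes the values: 0 → 22 → 27

Answer: 27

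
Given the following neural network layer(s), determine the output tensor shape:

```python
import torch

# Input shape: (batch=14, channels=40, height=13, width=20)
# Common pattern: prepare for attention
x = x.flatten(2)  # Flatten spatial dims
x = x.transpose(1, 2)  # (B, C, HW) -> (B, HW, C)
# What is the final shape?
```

Input: (14, 40, 13, 20) -> after flatten(2): (14, 40, 260) -> Output: (14, 260, 40)

Answer: (14, 260, 40)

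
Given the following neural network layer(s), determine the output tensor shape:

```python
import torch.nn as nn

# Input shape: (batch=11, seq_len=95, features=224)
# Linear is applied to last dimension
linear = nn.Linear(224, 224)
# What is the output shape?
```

Input: (11, 95, 224) -> Output: (11, 95, 224)

Answer: (11, 95, 224)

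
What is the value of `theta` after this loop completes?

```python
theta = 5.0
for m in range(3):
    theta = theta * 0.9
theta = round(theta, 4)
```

Exponential decay: 5.0 * 0.9^3
`theta` takes the values: 5.0 → 4.5 → 4.05 → 3.645

Answer: 3.645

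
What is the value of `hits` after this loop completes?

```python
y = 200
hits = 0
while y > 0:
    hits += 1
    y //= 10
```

Count digits by repeated division by 10
`hits` takes the values: 0 → 1 → 2 → 3

Answer: 3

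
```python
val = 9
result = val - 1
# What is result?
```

Trace:
`val = 9` → val = 9
`result = val - 1` → result = 8
So result = 8

Answer: 8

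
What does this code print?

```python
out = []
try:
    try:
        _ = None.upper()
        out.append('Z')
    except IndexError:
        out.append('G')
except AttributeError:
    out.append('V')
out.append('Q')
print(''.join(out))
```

Execution trace: 'V' (outer except AttributeError) → 'Q' (after the try/except). Output: VQ

Answer: VQ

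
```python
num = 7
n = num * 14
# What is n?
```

Trace:
`num = 7` → num = 7
`n = num * 14` → n = 98
So n = 98

Answer: 98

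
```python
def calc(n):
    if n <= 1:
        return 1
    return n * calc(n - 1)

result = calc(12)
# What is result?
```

calc(12) = 12 * 11 * 10 * 9 * 8 * 7 * 6 * 5 * 4 * 3 * 2 * 1 = 479001600

Answer: 479001600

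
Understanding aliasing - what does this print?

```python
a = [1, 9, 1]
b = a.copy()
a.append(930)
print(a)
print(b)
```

Key concept: list.copy() creates independent copy.
Step by step:
`a = [1, 9, 1]` → a = [1, 9, 1]
`b = a.copy()` → b = [1, 9, 1]
`a.append(930)` → a = [1, 9, 1, 930]
`print(a)` → prints [1, 9, 1, 930]
`print(b)` → prints [1, 9, 1]

Answer:
[1, 9, 1, 930]
[1, 9, 1]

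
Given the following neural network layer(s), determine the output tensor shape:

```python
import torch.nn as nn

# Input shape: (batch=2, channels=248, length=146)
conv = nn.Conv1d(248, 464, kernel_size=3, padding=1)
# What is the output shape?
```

Input: (2, 248, 146) -> Output: (2, 464, 146)

Answer: (2, 464, 146)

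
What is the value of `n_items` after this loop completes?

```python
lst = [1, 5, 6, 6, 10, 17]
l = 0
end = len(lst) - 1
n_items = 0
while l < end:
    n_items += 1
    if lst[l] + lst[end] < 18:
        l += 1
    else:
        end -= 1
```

Steps to find pair summing to 18
`n_items` takes the values: 0 → 1 → 2 → 3 → 4 → 5

Answer: 5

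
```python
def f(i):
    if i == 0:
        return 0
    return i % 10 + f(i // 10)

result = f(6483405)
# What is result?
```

Sum of digits of 6483405: 5 + 0 + 4 + 3 + 8 + 4 + 6 = 30

Answer: 30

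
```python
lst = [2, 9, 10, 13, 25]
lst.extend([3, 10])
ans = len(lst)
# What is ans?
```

Trace:
`lst = [2, 9, 10, 13, 25]` → lst = [2, 9, 10, 13, 25]
`lst.extend([3, 10])` → lst = [2, 9, 10, 13, 25, 3, 10]
`ans = len(lst)` → ans = 7
So ans = 7

Answer: 7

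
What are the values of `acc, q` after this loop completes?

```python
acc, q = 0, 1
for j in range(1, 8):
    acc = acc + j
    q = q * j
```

Sum and factorial of 1 to 7
`acc, q` takes the values: (0, 1) → (1, 1) → (3, 1) → (3, 2) → (6, 2) → (6, 6) → (10, 6) → (10, 24) → (15, 24) → (15, 120) → (21, 120) → (21, 720) → (28, 720) → (28, 5040)

Answer: 28, 5040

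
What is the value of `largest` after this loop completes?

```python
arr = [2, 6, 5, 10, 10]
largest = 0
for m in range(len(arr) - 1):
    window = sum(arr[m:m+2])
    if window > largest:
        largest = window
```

Max sum of 2-element window in [2, 6, 5, 10, 10]
`largest` takes the values: 0 → 8 → 11 → 15 → 20

Answer: 20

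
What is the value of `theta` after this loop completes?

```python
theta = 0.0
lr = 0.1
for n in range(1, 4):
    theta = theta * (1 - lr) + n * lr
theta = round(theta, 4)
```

Moving average with lr=0.1
`theta` takes the values: 0.0 → 0.1 → 0.29 → 0.561

Answer: 0.561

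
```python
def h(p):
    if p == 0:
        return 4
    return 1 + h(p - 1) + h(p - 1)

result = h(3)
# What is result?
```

h(p) = 1 + 2·h(p-1), h(0)=4. Closed form: (4+1)·2^3 - 1 = 39.

Answer: 39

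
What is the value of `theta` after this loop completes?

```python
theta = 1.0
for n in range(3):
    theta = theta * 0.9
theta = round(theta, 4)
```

Exponential decay: 1.0 * 0.9^3
`theta` takes the values: 1.0 → 0.9 → 0.81 → 0.729

Answer: 0.729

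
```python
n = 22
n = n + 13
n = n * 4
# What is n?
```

Trace:
`n = 22` → n = 22
`n = n + 13` → n = 35
`n = n * 4` → n = 140
So n = 140

Answer: 140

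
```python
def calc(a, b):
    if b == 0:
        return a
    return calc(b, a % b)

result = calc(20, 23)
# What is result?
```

calc(20, 23) -> calc(23, 20) -> calc(20, 3) -> calc(3, 2) -> calc(2, 1) -> calc(1, 0) -> 1

Answer: 1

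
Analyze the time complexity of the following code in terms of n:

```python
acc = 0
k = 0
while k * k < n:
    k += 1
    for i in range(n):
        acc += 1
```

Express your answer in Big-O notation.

Each loop level contributes: √n × n. Multiplying the contributions gives O(n√n).

Answer: O(n√n)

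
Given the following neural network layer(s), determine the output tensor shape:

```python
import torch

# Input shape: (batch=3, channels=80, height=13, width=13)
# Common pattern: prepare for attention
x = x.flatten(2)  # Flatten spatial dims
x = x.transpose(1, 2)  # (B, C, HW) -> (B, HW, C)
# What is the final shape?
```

Input: (3, 80, 13, 13) -> after flatten(2): (3, 80, 169) -> Output: (3, 169, 80)

Answer: (3, 169, 80)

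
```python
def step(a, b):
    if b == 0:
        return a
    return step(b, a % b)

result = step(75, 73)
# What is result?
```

step(75, 73) -> step(73, 2) -> step(2, 1) -> step(1, 0) -> 1

Answer: 1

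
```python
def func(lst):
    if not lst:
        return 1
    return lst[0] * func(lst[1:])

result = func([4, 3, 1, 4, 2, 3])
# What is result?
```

Product over [4, 3, 1, 4, 2, 3] = 4 * 3 * 1 * 4 * 2 * 3 = 288

Answer: 288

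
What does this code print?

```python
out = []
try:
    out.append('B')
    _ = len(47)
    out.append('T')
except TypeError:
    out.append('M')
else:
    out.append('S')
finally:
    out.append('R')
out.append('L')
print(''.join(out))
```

Execution trace: 'B' (try body) → 'M' (except TypeError) → 'R' (finally) → 'L' (after the try/except). Output: BMRL

Answer: BMRL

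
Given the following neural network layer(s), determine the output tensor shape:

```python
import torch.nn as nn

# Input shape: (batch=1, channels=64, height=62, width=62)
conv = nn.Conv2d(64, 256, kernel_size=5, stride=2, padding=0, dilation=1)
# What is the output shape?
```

Input: (1, 64, 62, 62) -> Output: (1, 256, 29, 29)

Answer: (1, 256, 29, 29)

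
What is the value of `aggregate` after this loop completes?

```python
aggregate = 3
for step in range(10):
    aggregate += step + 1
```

Start at 3, add 1 to 10 = 58
`aggregate` takes the values: 3 → 4 → 6 → 9 → 13 → 18 → 24 → 31 → 39 → 48 → 58

Answer: 58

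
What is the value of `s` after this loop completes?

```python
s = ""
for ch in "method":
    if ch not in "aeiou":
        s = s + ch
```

Remove vowels from 'method'
`s` takes the values: "" → "m" → "mt" → "mth" → "mthd"

Answer: "mthd"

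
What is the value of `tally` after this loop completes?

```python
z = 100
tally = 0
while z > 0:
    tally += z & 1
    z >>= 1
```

Count set bits in 100 (binary: 0b1100100)
`tally` takes the values: 0 → 1 → 2 → 3

Answer: 3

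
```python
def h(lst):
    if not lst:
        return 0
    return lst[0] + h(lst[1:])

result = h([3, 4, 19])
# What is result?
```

3 + 4 + 19 + 0 = 26

Answer: 26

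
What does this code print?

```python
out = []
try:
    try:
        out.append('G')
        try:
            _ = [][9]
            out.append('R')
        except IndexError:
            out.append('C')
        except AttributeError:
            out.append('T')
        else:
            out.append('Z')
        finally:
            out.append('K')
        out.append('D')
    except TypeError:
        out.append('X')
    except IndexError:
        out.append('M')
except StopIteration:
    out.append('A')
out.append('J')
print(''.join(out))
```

Execution trace: 'G' (try body) → 'C' (inner except IndexError) → 'K' (inner finally) → 'D' (try body, no exception) → 'J' (after the try/except). Output: GCKDJ

Answer: GCKDJ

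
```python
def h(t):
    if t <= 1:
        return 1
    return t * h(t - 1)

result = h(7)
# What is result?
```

h(7) = 7 * 6 * 5 * 4 * 3 * 2 * 1 = 5040

Answer: 5040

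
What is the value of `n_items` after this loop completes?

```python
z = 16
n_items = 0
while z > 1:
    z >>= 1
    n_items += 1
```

Count right shifts until 1
`n_items` takes the values: 0 → 1 → 2 → 3 → 4

Answer: 4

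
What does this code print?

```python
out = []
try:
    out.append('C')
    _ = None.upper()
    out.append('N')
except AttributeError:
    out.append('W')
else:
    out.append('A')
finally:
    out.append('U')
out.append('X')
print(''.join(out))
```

Execution trace: 'C' (try body) → 'W' (except AttributeError) → 'U' (finally) → 'X' (after the try/except). Output: CWUX

Answer: CWUX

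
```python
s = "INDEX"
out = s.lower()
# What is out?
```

Trace:
`s = "INDEX"` → s = 'INDEX'
`out = s.lower()` → out = 'index'
So out = 'index'

Answer: 'index'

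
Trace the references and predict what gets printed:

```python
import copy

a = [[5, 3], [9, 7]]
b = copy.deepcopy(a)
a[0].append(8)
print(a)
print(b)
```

Key concept: deep copy is fully independent.
Step by step:
`a = [[5, 3], [9, 7]]` → a = [[5, 3], [9, 7]]
`b = copy.deepcopy(a)` → b = [[5, 3], [9, 7]]
`a[0].append(8)` → a = [[5, 3, 8], [9, 7]]
`print(a)` → prints [[5, 3, 8], [9, 7]]
`print(b)` → prints [[5, 3], [9, 7]]

Answer:
[[5, 3, 8], [9, 7]]
[[5, 3], [9, 7]]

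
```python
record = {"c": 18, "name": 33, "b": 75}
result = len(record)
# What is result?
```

Trace:
`record = {"c": 18, "name": 33, "b": 75}` → record = {'c': 18, 'name': 33, 'b': 75}
`result = len(record)` → result = 3
So result = 3

Answer: 3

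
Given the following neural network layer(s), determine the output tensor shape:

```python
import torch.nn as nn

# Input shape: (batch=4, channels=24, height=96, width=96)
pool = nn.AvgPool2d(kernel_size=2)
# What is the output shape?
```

Input: (4, 24, 96, 96) -> Output: (4, 24, 48, 48)

Answer: (4, 24, 48, 48)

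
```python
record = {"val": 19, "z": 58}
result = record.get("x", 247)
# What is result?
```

Trace:
`record = {"val": 19, "z": 58}` → record = {'val': 19, 'z': 58}
`result = record.get("x", 247)` → result = 247
So result = 247

Answer: 247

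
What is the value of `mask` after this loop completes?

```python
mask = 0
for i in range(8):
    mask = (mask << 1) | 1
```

Build 8 consecutive 1-bits: 0b11111111
`mask` takes the values: 0 → 1 → 3 → 7 → 15 → 31 → 63 → 127 → 255

Answer: 255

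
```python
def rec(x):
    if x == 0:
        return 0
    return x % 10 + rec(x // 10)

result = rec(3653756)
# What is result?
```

Sum of digits of 3653756: 6 + 5 + 7 + 3 + 5 + 6 + 3 = 35

Answer: 35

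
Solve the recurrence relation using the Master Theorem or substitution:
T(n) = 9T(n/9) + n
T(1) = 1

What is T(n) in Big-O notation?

By Master Theorem: a=9, b=9, f(n)=n. Since log_9(9) = 1 and f(n) = Θ(n^1), Case 2 applies. T(n) = O(n log n).

Answer: O(n log n)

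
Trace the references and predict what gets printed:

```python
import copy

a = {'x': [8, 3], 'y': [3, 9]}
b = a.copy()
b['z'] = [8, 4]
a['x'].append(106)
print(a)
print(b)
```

Key concept: shallow copy of dict with mutable values.
Step by step:
`a = {'x': [8, 3], 'y': [3, 9]}` → a = {'x': [8, 3], 'y': [3, 9]}
`b = a.copy()` → b = {'x': [8, 3], 'y': [3, 9]}
`b['z'] = [8, 4]` → b = {'x': [8, 3], 'y': [3, 9], 'z': [8, 4]}
`a['x'].append(106)` → a = {'x': [8, 3, 106], 'y': [3, 9]}; b = {'x': [8, 3, 106], 'y': [3, 9], 'z': [8, 4]}
`print(a)` → prints {'x': [8, 3, 106], 'y': [3, 9]}
`print(b)` → prints {'x': [8, 3, 106], 'y': [3, 9], 'z': [8, 4]}

Answer:
{'x': [8, 3, 106], 'y': [3, 9]}
{'x': [8, 3, 106], 'y': [3, 9], 'z': [8, 4]}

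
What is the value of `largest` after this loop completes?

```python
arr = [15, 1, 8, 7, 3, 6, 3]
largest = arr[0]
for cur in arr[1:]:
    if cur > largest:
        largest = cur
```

Maximum of [15, 1, 8, 7, 3, 6, 3]
`largest` takes the values: 15

Answer: 15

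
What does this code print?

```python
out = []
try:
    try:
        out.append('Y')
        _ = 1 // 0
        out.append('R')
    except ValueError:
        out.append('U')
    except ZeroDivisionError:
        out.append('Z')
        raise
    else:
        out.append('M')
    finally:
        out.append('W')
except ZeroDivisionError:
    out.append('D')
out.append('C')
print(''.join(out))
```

Execution trace: 'Y' (inner try body) → 'Z' (inner except ZeroDivisionError) → 'W' (inner finally) → 'D' (outer except ZeroDivisionError) → 'C' (after the try/except). Output: YZWDC

Answer: YZWDC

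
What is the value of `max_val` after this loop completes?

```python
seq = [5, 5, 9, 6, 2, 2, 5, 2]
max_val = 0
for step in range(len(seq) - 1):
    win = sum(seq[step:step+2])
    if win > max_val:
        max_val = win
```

Max sum of 2-element window in [5, 5, 9, 6, 2, 2, 5, 2]
`max_val` takes the values: 0 → 10 → 14 → 15

Answer: 15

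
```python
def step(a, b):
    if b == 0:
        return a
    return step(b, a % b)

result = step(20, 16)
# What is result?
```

step(20, 16) -> step(16, 4) -> step(4, 0) -> 4

Answer: 4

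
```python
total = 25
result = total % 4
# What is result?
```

Trace:
`total = 25` → total = 25
`result = total % 4` → result = 1
So result = 1

Answer: 1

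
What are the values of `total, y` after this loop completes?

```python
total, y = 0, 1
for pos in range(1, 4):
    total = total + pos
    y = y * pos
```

Sum and factorial of 1 to 3
`total, y` takes the values: (0, 1) → (1, 1) → (3, 1) → (3, 2) → (6, 2) → (6, 6)

Answer: 6, 6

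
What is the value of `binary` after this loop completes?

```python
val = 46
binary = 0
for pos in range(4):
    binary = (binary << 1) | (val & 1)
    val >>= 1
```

Reverse lowest 4 bits of 46
`binary` takes the values: 0 → 1 → 3 → 7

Answer: 7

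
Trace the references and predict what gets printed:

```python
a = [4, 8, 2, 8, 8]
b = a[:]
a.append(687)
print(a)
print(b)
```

Key concept: slice [:] creates copy.
Step by step:
`a = [4, 8, 2, 8, 8]` → a = [4, 8, 2, 8, 8]
`b = a[:]` → b = [4, 8, 2, 8, 8]
`a.append(687)` → a = [4, 8, 2, 8, 8, 687]
`print(a)` → prints [4, 8, 2, 8, 8, 687]
`print(b)` → prints [4, 8, 2, 8, 8]

Answer:
[4, 8, 2, 8, 8, 687]
[4, 8, 2, 8, 8]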